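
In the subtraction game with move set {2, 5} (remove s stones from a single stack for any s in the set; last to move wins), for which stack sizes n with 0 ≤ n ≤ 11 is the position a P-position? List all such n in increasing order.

0, 1, 4, 7, 8, 11

Compute g(0), g(1), … for moves {2, 5}:
k:     0  1  2  3  4  5  6  7  8  9 10 11
g(k):  0  0  1  1  0  2  1  0  0  1  1  0
The P-positions (g = 0) in 0..11 are 0, 1, 4, 7, 8, 11.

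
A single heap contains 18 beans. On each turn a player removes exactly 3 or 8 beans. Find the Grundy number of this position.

0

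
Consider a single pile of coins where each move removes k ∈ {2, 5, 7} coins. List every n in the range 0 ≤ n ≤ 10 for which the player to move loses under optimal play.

0, 1, 4, 10

Grundy values for subtraction set {2, 5, 7}:
k:     0  1  2  3  4  5  6  7  8  9 10
g(k):  0  0  1  1  0  2  1  3  2  2  0
The P-positions (g = 0) in 0..10 are 0, 1, 4, 10.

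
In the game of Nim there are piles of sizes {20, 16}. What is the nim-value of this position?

4

Nim-sum: 20 XOR 16 = 4.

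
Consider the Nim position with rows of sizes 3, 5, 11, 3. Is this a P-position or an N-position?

N-position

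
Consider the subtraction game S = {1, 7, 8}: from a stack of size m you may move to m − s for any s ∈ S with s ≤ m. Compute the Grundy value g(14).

Build the Grundy sequence with g(k) = mex{g(k−s) : s ∈ {1, 7, 8}, s ≤ k}:
g(0) = mex{} = 0
g(1) = mex{0} = 1
g(2) = mex{1} = 0
g(3) = mex{0} = 1
g(4) = mex{1} = 0
g(5) = mex{0} = 1
g(6) = mex{1} = 0
g(7) = mex{0} = 1
g(8) = mex{0,1} = 2
g(9) = mex{0,1,2} = 3
g(10) = mex{0,1,3} = 2
g(11) = mex{0,1,2} = 3
g(12) = mex{0,1,3} = 2
g(13) = mex{0,1,2} = 3
g(14) = mex{0,1,3} = 2
So g(14) = 2.

2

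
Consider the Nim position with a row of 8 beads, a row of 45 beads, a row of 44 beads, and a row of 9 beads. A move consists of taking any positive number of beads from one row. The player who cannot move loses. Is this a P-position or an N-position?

P-position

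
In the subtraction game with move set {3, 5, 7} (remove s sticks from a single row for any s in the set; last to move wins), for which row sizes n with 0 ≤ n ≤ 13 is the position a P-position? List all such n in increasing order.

0, 1, 2, 10, 11, 12

Grundy values for subtraction set {3, 5, 7}:
g(0) = mex{} = 0
g(1) = mex{} = 0
g(2) = mex{} = 0
g(3) = mex{0} = 1
g(4) = mex{0} = 1
g(5) = mex{0} = 1
g(6) = mex{0,1} = 2
g(7) = mex{0,1} = 2
g(8) = mex{0,1} = 2
g(9) = mex{0,1,2} = 3
g(10) = mex{1,2} = 0
g(11) = mex{1,2} = 0
g(12) = mex{1,2,3} = 0
g(13) = mex{0,2} = 1
The P-positions (g = 0) in 0..13 are 0, 1, 2, 10, 11, 12.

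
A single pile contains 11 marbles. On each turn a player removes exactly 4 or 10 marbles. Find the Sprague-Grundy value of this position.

2

Compute g(0), g(1), … for moves {4, 10}:
g(0) = mex{} = 0
g(1) = mex{} = 0
g(2) = mex{} = 0
g(3) = mex{} = 0
g(4) = mex{0} = 1
g(5) = mex{0} = 1
g(6) = mex{0} = 1
g(7) = mex{0} = 1
g(8) = mex{1} = 0
g(9) = mex{1} = 0
g(10) = mex{0,1} = 2
g(11) = mex{0,1} = 2
So g(11) = 2.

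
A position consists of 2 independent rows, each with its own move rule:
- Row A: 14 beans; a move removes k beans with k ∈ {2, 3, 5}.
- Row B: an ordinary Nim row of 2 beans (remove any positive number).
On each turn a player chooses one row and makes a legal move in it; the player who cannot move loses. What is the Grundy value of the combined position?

2

For row A, compute g(0), g(1), … with moves {2, 3, 5}:
g(0) = mex{} = 0
g(1) = mex{} = 0
g(2) = mex{0} = 1
g(3) = mex{0} = 1
g(4) = mex{0,1} = 2
g(5) = mex{0,1} = 2
g(6) = mex{0,1,2} = 3
g(7) = mex{1,2} = 0
g(8) = mex{1,2,3} = 0
g(9) = mex{0,2,3} = 1
g(10) = mex{0,2} = 1
g(11) = mex{0,1,3} = 2
g(12) = mex{0,1} = 2
g(13) = mex{0,1,2} = 3
g(14) = mex{1,2} = 0
So g(14) = 0.
Row B is a plain Nim row of size 2, so its Grundy value is 2.
By the Sprague-Grundy theorem, the Grundy value of a sum of independent games is the XOR of the component values.
Combined value = 0 XOR 2 = 2.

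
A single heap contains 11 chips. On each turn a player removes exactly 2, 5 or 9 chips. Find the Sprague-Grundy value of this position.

Build the Grundy sequence with g(k) = mex{g(k−s) : s ∈ {2, 5, 9}, s ≤ k}:
k:     0  1  2  3  4  5  6  7  8  9 10 11
g(k):  0  0  1  1  0  2  1  0  0  1  1  0
So g(11) = 0.

0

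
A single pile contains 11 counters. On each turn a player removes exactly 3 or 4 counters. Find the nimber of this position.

Build the Grundy sequence with g(k) = mex{g(k−s) : s ∈ {3, 4}, s ≤ k}:
g(0) = mex{} = 0
g(1) = mex{} = 0
g(2) = mex{} = 0
g(3) = mex{0} = 1
g(4) = mex{0} = 1
g(5) = mex{0} = 1
g(6) = mex{0,1} = 2
g(7) = mex{1} = 0
g(8) = mex{1} = 0
g(9) = mex{1,2} = 0
g(10) = mex{0,2} = 1
g(11) = mex{0} = 1
So g(11) = 1.

1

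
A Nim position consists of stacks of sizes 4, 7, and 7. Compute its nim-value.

4

Bitwise XOR of the heap sizes:
  100  (4)
  111  (7)
  111  (7)
  ---
  100  (4)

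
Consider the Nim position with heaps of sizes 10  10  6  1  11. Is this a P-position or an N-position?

N-position

Write each in binary and XOR column by column:
  1010  (10)
  1010  (10)
  0110  (6)
  0001  (1)
  1011  (11)
  ----
  1100  (12)
The nim-sum is 12 ≠ 0, so this is an N-position: the player to move can win.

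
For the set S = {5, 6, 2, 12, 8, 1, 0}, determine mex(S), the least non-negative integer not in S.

The values 0, 1, 2 are all present; 3 is the first non-negative integer missing from the set.

3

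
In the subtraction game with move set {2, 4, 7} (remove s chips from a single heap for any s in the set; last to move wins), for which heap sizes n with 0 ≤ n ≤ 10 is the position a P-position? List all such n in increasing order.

0, 1, 6, 9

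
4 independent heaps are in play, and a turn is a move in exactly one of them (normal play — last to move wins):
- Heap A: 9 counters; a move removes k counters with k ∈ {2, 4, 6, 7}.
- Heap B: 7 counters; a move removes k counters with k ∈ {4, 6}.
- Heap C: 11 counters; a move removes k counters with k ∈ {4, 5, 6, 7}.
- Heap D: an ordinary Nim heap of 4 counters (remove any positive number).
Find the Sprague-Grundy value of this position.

5

Build the Grundy sequence for heap A with g(k) = mex{g(k−s) : s ∈ {2, 4, 6, 7}, s ≤ k}:
k:     0  1  2  3  4  5  6  7  8  9
g(k):  0  0  1  1  2  2  3  3  4  0
So g(9) = 0.
For heap B, compute g(0), g(1), … with moves {4, 6}:
k:     0  1  2  3  4  5  6  7
g(k):  0  0  0  0  1  1  1  1
So g(7) = 1.
Build the Grundy sequence for heap C with g(k) = mex{g(k−s) : s ∈ {4, 5, 6, 7}, s ≤ k}:
k:     0  1  2  3  4  5  6  7  8  9 10 11
g(k):  0  0  0  0  1  1  1  1  2  2  2  0
So g(11) = 0.
Heap D is a plain Nim heap of size 4, so its Grundy value is 4.
By the Sprague-Grundy theorem, the Grundy value of a sum of independent games is the XOR of the component values.
Combined value = 0 ⊕ 1 ⊕ 0 ⊕ 4 = 5.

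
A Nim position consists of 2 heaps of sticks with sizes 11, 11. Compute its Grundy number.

Compute the nim-sum pairwise:
11 ^ 11 = 0

0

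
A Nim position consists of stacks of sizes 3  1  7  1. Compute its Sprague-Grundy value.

4

In binary:
  011  (3)
  001  (1)
  111  (7)
  001  (1)
  ---
  100  (4)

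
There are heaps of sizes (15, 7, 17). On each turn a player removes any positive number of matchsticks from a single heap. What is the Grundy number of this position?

Nim-sum: 15 ⊕ 7 ⊕ 17 = 25.

25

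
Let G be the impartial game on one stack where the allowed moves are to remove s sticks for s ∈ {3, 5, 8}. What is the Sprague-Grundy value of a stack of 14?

Compute g(0), g(1), … for moves {3, 5, 8}:
g(0) = mex{} = 0
g(1) = mex{} = 0
g(2) = mex{} = 0
g(3) = mex{0} = 1
g(4) = mex{0} = 1
g(5) = mex{0} = 1
g(6) = mex{0,1} = 2
g(7) = mex{0,1} = 2
g(8) = mex{0,1} = 2
g(9) = mex{0,1,2} = 3
g(10) = mex{0,1,2} = 3
g(11) = mex{1,2} = 0
g(12) = mex{1,2,3} = 0
g(13) = mex{1,2,3} = 0
g(14) = mex{0,2,3} = 1
So g(14) = 1.

1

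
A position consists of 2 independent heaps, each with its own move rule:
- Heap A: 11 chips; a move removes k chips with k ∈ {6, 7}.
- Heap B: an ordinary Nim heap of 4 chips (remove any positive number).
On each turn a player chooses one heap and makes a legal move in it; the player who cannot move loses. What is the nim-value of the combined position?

5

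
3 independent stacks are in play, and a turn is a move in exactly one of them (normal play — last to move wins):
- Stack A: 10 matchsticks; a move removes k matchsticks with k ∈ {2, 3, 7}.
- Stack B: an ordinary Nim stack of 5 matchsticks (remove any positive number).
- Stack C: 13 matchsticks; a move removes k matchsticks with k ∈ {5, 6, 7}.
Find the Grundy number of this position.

5

Grundy values for stack A (subtraction set {2, 3, 7}):
k:     0  1  2  3  4  5  6  7  8  9 10
g(k):  0  0  1  1  2  0  0  1  1  2  0
So g(10) = 0.
Stack B is a plain Nim stack of size 5, so its Grundy value is 5.
Build the Grundy sequence for stack C with g(k) = mex{g(k−s) : s ∈ {5, 6, 7}, s ≤ k}:
k:     0  1  2  3  4  5  6  7  8  9 10 11 12 13
g(k):  0  0  0  0  0  1  1  1  1  1  2  2  0  0
So g(13) = 0.
The value of a disjunctive sum is the nim-sum of the parts.
Combined value = 0 ⊕ 5 ⊕ 0 = 5.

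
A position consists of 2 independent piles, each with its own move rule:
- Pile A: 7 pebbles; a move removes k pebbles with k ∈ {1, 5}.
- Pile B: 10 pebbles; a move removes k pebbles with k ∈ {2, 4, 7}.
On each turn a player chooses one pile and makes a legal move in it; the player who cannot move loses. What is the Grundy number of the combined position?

Grundy values for pile A (subtraction set {1, 5}):
g(0) = mex{} = 0
g(1) = mex{0} = 1
g(2) = mex{1} = 0
g(3) = mex{0} = 1
g(4) = mex{1} = 0
g(5) = mex{0} = 1
g(6) = mex{1} = 0
g(7) = mex{0} = 1
So g(7) = 1.
For pile B, compute g(0), g(1), … with moves {2, 4, 7}:
g(0) = mex{} = 0
g(1) = mex{} = 0
g(2) = mex{0} = 1
g(3) = mex{0} = 1
g(4) = mex{0,1} = 2
g(5) = mex{0,1} = 2
g(6) = mex{1,2} = 0
g(7) = mex{0,1,2} = 3
g(8) = mex{0,2} = 1
g(9) = mex{1,2,3} = 0
g(10) = mex{0,1} = 2
So g(10) = 2.
By the Sprague-Grundy theorem, the Grundy value of a sum of independent games is the XOR of the component values.
Combined value = 1 ⊕ 2 = 3.

3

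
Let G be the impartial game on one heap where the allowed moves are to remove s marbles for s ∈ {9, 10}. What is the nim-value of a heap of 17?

1

Grundy values for subtraction set {9, 10}:
k:     0  1  2  3  4  5  6  7  8  9 10 11 12 13 14 15 16 17
g(k):  0  0  0  0  0  0  0  0  0  1  1  1  1  1  1  1  1  1
So g(17) = 1.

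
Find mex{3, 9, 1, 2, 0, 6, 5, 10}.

4

The values 0, 1, 2, 3 are all present; 4 is the first non-negative integer missing from the set.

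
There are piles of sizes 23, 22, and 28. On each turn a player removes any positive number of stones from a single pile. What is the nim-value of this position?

29

Write each in binary and XOR column by column:
  10111  (23)
  10110  (22)
  11100  (28)
  -----
  11101  (29)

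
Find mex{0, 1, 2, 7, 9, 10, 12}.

3

The values 0, 1, 2 are all present; 3 is the first non-negative integer missing from the set.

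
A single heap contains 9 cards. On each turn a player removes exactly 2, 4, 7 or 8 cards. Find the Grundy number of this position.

Compute g(0), g(1), … for moves {2, 4, 7, 8}:
g(0) = mex{} = 0
g(1) = mex{} = 0
g(2) = mex{0} = 1
g(3) = mex{0} = 1
g(4) = mex{0,1} = 2
g(5) = mex{0,1} = 2
g(6) = mex{1,2} = 0
g(7) = mex{0,1,2} = 3
g(8) = mex{0,2} = 1
g(9) = mex{0,1,2,3} = 4
So g(9) = 4.

4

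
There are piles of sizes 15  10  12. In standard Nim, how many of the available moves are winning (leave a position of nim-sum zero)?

Compute the nim-sum pairwise:
15 XOR 10 = 5
5 XOR 12 = 9
The overall nim-sum is X = 9. A pile of size p has a winning move iff p XOR X < p (reduce it to p XOR X).
  15: 15 XOR 9 = 6 < 15 — winning move (to 6).
  10: 10 XOR 9 = 3 < 10 — winning move (to 3).
  12: 12 XOR 9 = 5 < 12 — winning move (to 5).
That gives 3 winning moves.

3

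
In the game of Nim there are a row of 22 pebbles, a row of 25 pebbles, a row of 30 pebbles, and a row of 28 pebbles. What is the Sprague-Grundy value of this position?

Write each in binary and XOR column by column:
  10110  (22)
  11001  (25)
  11110  (30)
  11100  (28)
  -----
  01101  (13)

13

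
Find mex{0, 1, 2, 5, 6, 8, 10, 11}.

The values 0, 1, 2 are all present; 3 is the first non-negative integer missing from the set.

3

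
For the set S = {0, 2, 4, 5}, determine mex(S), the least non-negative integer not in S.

1

0 is in the set but 1 is not, so the mex is 1.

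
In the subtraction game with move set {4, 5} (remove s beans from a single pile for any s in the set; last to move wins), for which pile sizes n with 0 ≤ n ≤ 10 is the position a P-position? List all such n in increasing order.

Compute g(0), g(1), … for moves {4, 5}:
g(0) = mex{} = 0
g(1) = mex{} = 0
g(2) = mex{} = 0
g(3) = mex{} = 0
g(4) = mex{0} = 1
g(5) = mex{0} = 1
g(6) = mex{0} = 1
g(7) = mex{0} = 1
g(8) = mex{0,1} = 2
g(9) = mex{1} = 0
g(10) = mex{1} = 0
The P-positions (g = 0) in 0..10 are 0, 1, 2, 3, 9, 10.

0, 1, 2, 3, 9, 10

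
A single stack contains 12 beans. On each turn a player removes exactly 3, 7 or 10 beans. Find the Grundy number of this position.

2

Compute g(0), g(1), … for moves {3, 7, 10}:
g(0) = mex{} = 0
g(1) = mex{} = 0
g(2) = mex{} = 0
g(3) = mex{0} = 1
g(4) = mex{0} = 1
g(5) = mex{0} = 1
g(6) = mex{1} = 0
g(7) = mex{0,1} = 2
g(8) = mex{0,1} = 2
g(9) = mex{0} = 1
g(10) = mex{0,1,2} = 3
g(11) = mex{0,1,2} = 3
g(12) = mex{0,1} = 2
So g(12) = 2.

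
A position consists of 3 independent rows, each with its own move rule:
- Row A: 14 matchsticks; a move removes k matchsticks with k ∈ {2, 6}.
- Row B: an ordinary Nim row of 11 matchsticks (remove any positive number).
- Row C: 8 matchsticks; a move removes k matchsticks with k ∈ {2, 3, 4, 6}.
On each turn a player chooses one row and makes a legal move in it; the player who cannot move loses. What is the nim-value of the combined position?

For row A, compute g(0), g(1), … with moves {2, 6}:
g(0) = mex{} = 0
g(1) = mex{} = 0
g(2) = mex{0} = 1
g(3) = mex{0} = 1
g(4) = mex{1} = 0
g(5) = mex{1} = 0
g(6) = mex{0} = 1
g(7) = mex{0} = 1
g(8) = mex{1} = 0
g(9) = mex{1} = 0
g(10) = mex{0} = 1
g(11) = mex{0} = 1
g(12) = mex{1} = 0
g(13) = mex{1} = 0
g(14) = mex{0} = 1
So g(14) = 1.
Row B is a plain Nim row of size 11, so its Grundy value is 11.
Grundy values for row C (subtraction set {2, 3, 4, 6}):
k:     0  1  2  3  4  5  6  7  8
g(k):  0  0  1  1  2  2  3  3  0
So g(8) = 0.
By the Sprague-Grundy theorem, the Grundy value of a sum of independent games is the XOR of the component values.
Combined value = 1 XOR 11 XOR 0 = 10.

10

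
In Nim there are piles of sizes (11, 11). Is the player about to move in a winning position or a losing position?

Losing position

Bitwise XOR of the heap sizes:
  1011  (11)
  1011  (11)
  ----
  0000  (0)
The nim-sum is 0, so this is a P-position: the player to move is in a losing position under optimal play.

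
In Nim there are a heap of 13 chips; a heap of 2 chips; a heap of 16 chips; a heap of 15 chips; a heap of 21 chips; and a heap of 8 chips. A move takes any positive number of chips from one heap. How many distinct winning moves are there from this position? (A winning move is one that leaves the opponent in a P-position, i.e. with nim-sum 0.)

Compute the nim-sum pairwise:
13 XOR 2 = 15
15 XOR 16 = 31
31 XOR 15 = 16
16 XOR 21 = 5
5 XOR 8 = 13
The overall nim-sum is X = 13. A heap of size p has a winning move iff p XOR X < p (reduce it to p XOR X).
  13: 13 XOR 13 = 0 < 13 — winning move (to 0).
  2: 2 XOR 13 = 15 ≥ 2 — no move.
  16: 16 XOR 13 = 29 ≥ 16 — no move.
  15: 15 XOR 13 = 2 < 15 — winning move (to 2).
  21: 21 XOR 13 = 24 ≥ 21 — no move.
  8: 8 XOR 13 = 5 < 8 — winning move (to 5).
That gives 3 winning moves.

3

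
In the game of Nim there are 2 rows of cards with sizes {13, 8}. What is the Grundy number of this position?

5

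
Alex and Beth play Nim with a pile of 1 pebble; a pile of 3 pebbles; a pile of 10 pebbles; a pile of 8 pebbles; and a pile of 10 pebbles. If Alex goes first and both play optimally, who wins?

Alex wins

Nim-sum: 1 ⊕ 3 ⊕ 10 ⊕ 8 ⊕ 10 = 10.
The nim-sum is 10 ≠ 0, so this is an N-position: the player to move can win; Alex has a winning move.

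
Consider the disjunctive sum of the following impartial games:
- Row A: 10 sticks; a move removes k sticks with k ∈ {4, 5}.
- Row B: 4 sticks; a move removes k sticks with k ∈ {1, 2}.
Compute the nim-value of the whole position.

Build the Grundy sequence for row A with g(k) = mex{g(k−s) : s ∈ {4, 5}, s ≤ k}:
k:     0  1  2  3  4  5  6  7  8  9 10
g(k):  0  0  0  0  1  1  1  1  2  0  0
So g(10) = 0.
For row B, compute g(0), g(1), … with moves {1, 2}:
g(0) = mex{} = 0
g(1) = mex{0} = 1
g(2) = mex{0,1} = 2
g(3) = mex{1,2} = 0
g(4) = mex{0,2} = 1
So g(4) = 1.
By the Sprague-Grundy theorem, the Grundy value of a sum of independent games is the XOR of the component values.
Combined value = 0 XOR 1 = 1.

1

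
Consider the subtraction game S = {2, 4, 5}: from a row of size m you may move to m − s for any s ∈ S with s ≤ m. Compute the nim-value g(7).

Build the Grundy sequence with g(k) = mex{g(k−s) : s ∈ {2, 4, 5}, s ≤ k}:
k:     0  1  2  3  4  5  6  7
g(k):  0  0  1  1  2  2  3  0
So g(7) = 0.

0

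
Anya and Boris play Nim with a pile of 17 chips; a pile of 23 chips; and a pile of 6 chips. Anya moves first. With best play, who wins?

Boris wins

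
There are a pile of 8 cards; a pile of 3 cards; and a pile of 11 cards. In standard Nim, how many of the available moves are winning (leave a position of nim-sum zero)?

0

Bitwise XOR of the heap sizes:
  1000  (8)
  0011  (3)
  1011  (11)
  ----
  0000  (0)
The nim-sum is already 0, so every move leaves a nonzero nim-sum — there are no winning moves.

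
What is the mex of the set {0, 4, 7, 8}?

0 is in the set but 1 is not, so the mex is 1.

1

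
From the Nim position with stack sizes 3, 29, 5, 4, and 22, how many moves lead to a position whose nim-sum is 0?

Compute the nim-sum pairwise:
3 XOR 29 = 30
30 XOR 5 = 27
27 XOR 4 = 31
31 XOR 22 = 9
The overall nim-sum is X = 9. A stack of size p has a winning move iff p XOR X < p (reduce it to p XOR X).
  3: 3 XOR 9 = 10 ≥ 3 — no move.
  29: 29 XOR 9 = 20 < 29 — winning move (to 20).
  5: 5 XOR 9 = 12 ≥ 5 — no move.
  4: 4 XOR 9 = 13 ≥ 4 — no move.
  22: 22 XOR 9 = 31 ≥ 22 — no move.
That gives 1 winning move.

1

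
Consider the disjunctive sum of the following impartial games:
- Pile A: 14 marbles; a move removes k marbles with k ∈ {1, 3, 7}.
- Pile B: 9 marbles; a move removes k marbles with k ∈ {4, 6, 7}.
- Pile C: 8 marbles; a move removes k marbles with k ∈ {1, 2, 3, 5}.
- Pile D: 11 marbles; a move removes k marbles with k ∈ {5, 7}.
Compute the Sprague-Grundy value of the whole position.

For pile A, compute g(0), g(1), … with moves {1, 3, 7}:
k:     0  1  2  3  4  5  6  7  8  9 10 11 12 13 14
g(k):  0  1  0  1  0  1  0  1  0  1  0  1  0  1  0
So g(14) = 0.
For pile B, compute g(0), g(1), … with moves {4, 6, 7}:
g(0) = mex{} = 0
g(1) = mex{} = 0
g(2) = mex{} = 0
g(3) = mex{} = 0
g(4) = mex{0} = 1
g(5) = mex{0} = 1
g(6) = mex{0} = 1
g(7) = mex{0} = 1
g(8) = mex{0,1} = 2
g(9) = mex{0,1} = 2
So g(9) = 2.
Build the Grundy sequence for pile C with g(k) = mex{g(k−s) : s ∈ {1, 2, 3, 5}, s ≤ k}:
g(0) = mex{} = 0
g(1) = mex{0} = 1
g(2) = mex{0,1} = 2
g(3) = mex{0,1,2} = 3
g(4) = mex{1,2,3} = 0
g(5) = mex{0,2,3} = 1
g(6) = mex{0,1,3} = 2
g(7) = mex{0,1,2} = 3
g(8) = mex{1,2,3} = 0
So g(8) = 0.
Grundy values for pile D (subtraction set {5, 7}):
g(0) = mex{} = 0
g(1) = mex{} = 0
g(2) = mex{} = 0
g(3) = mex{} = 0
g(4) = mex{} = 0
g(5) = mex{0} = 1
g(6) = mex{0} = 1
g(7) = mex{0} = 1
g(8) = mex{0} = 1
g(9) = mex{0} = 1
g(10) = mex{0,1} = 2
g(11) = mex{0,1} = 2
So g(11) = 2.
The value of a disjunctive sum is the nim-sum of the parts.
Combined value = 0 XOR 2 XOR 0 XOR 2 = 0.

0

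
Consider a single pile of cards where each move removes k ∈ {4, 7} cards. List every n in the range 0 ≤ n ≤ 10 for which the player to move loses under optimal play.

Compute g(0), g(1), … for moves {4, 7}:
g(0) = mex{} = 0
g(1) = mex{} = 0
g(2) = mex{} = 0
g(3) = mex{} = 0
g(4) = mex{0} = 1
g(5) = mex{0} = 1
g(6) = mex{0} = 1
g(7) = mex{0} = 1
g(8) = mex{0,1} = 2
g(9) = mex{0,1} = 2
g(10) = mex{0,1} = 2
The P-positions (g = 0) in 0..10 are 0, 1, 2, 3.

0, 1, 2, 3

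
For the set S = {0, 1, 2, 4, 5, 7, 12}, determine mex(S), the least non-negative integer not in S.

3

The values 0, 1, 2 are all present; 3 is the first non-negative integer missing from the set.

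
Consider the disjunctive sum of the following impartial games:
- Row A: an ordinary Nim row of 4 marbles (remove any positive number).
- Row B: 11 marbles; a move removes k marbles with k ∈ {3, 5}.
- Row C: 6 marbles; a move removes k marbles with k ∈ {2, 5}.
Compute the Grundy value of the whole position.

4

Row A is a plain Nim row of size 4, so its Grundy value is 4.
Grundy values for row B (subtraction set {3, 5}):
g(0) = mex{} = 0
g(1) = mex{} = 0
g(2) = mex{} = 0
g(3) = mex{0} = 1
g(4) = mex{0} = 1
g(5) = mex{0} = 1
g(6) = mex{0,1} = 2
g(7) = mex{0,1} = 2
g(8) = mex{1} = 0
g(9) = mex{1,2} = 0
g(10) = mex{1,2} = 0
g(11) = mex{0,2} = 1
So g(11) = 1.
For row C, compute g(0), g(1), … with moves {2, 5}:
k:     0  1  2  3  4  5  6
g(k):  0  0  1  1  0  2  1
So g(6) = 1.
The value of a disjunctive sum is the nim-sum of the parts.
Combined value = 4 ⊕ 1 ⊕ 1 = 4.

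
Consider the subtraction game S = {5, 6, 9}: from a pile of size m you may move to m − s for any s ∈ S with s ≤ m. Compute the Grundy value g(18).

0

Grundy values for subtraction set {5, 6, 9}:
k:     0  1  2  3  4  5  6  7  8  9 10 11 12 13 14 15 16 17 18
g(k):  0  0  0  0  0  1  1  1  1  1  2  2  2  2  0  0  0  0  0
So g(18) = 0.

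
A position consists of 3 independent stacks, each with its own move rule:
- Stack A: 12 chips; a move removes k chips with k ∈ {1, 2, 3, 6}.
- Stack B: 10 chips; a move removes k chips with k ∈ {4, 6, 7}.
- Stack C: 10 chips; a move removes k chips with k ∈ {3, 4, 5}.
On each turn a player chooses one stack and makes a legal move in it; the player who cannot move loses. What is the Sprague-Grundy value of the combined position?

For stack A, compute g(0), g(1), … with moves {1, 2, 3, 6}:
k:     0  1  2  3  4  5  6  7  8  9 10 11 12
g(k):  0  1  2  3  0  1  2  3  0  1  2  3  0
So g(12) = 0.
Build the Grundy sequence for stack B with g(k) = mex{g(k−s) : s ∈ {4, 6, 7}, s ≤ k}:
g(0) = mex{} = 0
g(1) = mex{} = 0
g(2) = mex{} = 0
g(3) = mex{} = 0
g(4) = mex{0} = 1
g(5) = mex{0} = 1
g(6) = mex{0} = 1
g(7) = mex{0} = 1
g(8) = mex{0,1} = 2
g(9) = mex{0,1} = 2
g(10) = mex{0,1} = 2
So g(10) = 2.
Build the Grundy sequence for stack C with g(k) = mex{g(k−s) : s ∈ {3, 4, 5}, s ≤ k}:
k:     0  1  2  3  4  5  6  7  8  9 10
g(k):  0  0  0  1  1  1  2  2  0  0  0
So g(10) = 0.
The value of a disjunctive sum is the nim-sum of the parts.
Combined value = 0 XOR 2 XOR 0 = 2.

2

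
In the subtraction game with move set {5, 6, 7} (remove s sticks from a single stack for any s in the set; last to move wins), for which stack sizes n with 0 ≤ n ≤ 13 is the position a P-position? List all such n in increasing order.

0, 1, 2, 3, 4, 12, 13

Build the Grundy sequence with g(k) = mex{g(k−s) : s ∈ {5, 6, 7}, s ≤ k}:
g(0) = mex{} = 0
g(1) = mex{} = 0
g(2) = mex{} = 0
g(3) = mex{} = 0
g(4) = mex{} = 0
g(5) = mex{0} = 1
g(6) = mex{0} = 1
g(7) = mex{0} = 1
g(8) = mex{0} = 1
g(9) = mex{0} = 1
g(10) = mex{0,1} = 2
g(11) = mex{0,1} = 2
g(12) = mex{1} = 0
g(13) = mex{1} = 0
The P-positions (g = 0) in 0..13 are 0, 1, 2, 3, 4, 12, 13.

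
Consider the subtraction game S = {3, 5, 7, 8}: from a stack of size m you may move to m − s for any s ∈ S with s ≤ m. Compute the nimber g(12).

Compute g(0), g(1), … for moves {3, 5, 7, 8}:
g(0) = mex{} = 0
g(1) = mex{} = 0
g(2) = mex{} = 0
g(3) = mex{0} = 1
g(4) = mex{0} = 1
g(5) = mex{0} = 1
g(6) = mex{0,1} = 2
g(7) = mex{0,1} = 2
g(8) = mex{0,1} = 2
g(9) = mex{0,1,2} = 3
g(10) = mex{0,1,2} = 3
g(11) = mex{1,2} = 0
g(12) = mex{1,2,3} = 0
So g(12) = 0.

0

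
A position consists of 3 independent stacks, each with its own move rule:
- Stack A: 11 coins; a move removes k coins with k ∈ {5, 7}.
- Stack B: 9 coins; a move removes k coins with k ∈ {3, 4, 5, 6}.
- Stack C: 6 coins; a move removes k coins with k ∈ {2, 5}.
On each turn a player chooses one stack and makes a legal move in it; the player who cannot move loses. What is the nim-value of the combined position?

For stack A, compute g(0), g(1), … with moves {5, 7}:
g(0) = mex{} = 0
g(1) = mex{} = 0
g(2) = mex{} = 0
g(3) = mex{} = 0
g(4) = mex{} = 0
g(5) = mex{0} = 1
g(6) = mex{0} = 1
g(7) = mex{0} = 1
g(8) = mex{0} = 1
g(9) = mex{0} = 1
g(10) = mex{0,1} = 2
g(11) = mex{0,1} = 2
So g(11) = 2.
Grundy values for stack B (subtraction set {3, 4, 5, 6}):
g(0) = mex{} = 0
g(1) = mex{} = 0
g(2) = mex{} = 0
g(3) = mex{0} = 1
g(4) = mex{0} = 1
g(5) = mex{0} = 1
g(6) = mex{0,1} = 2
g(7) = mex{0,1} = 2
g(8) = mex{0,1} = 2
g(9) = mex{1,2} = 0
So g(9) = 0.
Build the Grundy sequence for stack C with g(k) = mex{g(k−s) : s ∈ {2, 5}, s ≤ k}:
k:     0  1  2  3  4  5  6
g(k):  0  0  1  1  0  2  1
So g(6) = 1.
By the Sprague-Grundy theorem, the Grundy value of a sum of independent games is the XOR of the component values.
Combined value = 2 ⊕ 0 ⊕ 1 = 3.

3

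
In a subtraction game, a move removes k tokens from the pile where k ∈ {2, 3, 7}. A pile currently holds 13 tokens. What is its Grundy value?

Grundy values for subtraction set {2, 3, 7}:
g(0) = mex{} = 0
g(1) = mex{} = 0
g(2) = mex{0} = 1
g(3) = mex{0} = 1
g(4) = mex{0,1} = 2
g(5) = mex{1} = 0
g(6) = mex{1,2} = 0
g(7) = mex{0,2} = 1
g(8) = mex{0} = 1
g(9) = mex{0,1} = 2
g(10) = mex{1} = 0
g(11) = mex{1,2} = 0
g(12) = mex{0,2} = 1
g(13) = mex{0} = 1
So g(13) = 1.

1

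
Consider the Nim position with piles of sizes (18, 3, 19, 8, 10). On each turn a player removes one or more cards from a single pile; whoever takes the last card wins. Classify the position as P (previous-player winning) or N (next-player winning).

P-position

Nim-sum: 18 XOR 3 XOR 19 XOR 8 XOR 10 = 0.
The nim-sum is 0, so this is a P-position: the player to move is in a losing position under optimal play.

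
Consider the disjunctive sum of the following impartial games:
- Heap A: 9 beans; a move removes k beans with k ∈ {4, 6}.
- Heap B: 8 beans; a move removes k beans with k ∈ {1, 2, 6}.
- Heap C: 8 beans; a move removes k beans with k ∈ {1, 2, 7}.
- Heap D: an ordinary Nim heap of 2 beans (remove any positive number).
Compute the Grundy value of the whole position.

Grundy values for heap A (subtraction set {4, 6}):
g(0) = mex{} = 0
g(1) = mex{} = 0
g(2) = mex{} = 0
g(3) = mex{} = 0
g(4) = mex{0} = 1
g(5) = mex{0} = 1
g(6) = mex{0} = 1
g(7) = mex{0} = 1
g(8) = mex{0,1} = 2
g(9) = mex{0,1} = 2
So g(9) = 2.
Grundy values for heap B (subtraction set {1, 2, 6}):
g(0) = mex{} = 0
g(1) = mex{0} = 1
g(2) = mex{0,1} = 2
g(3) = mex{1,2} = 0
g(4) = mex{0,2} = 1
g(5) = mex{0,1} = 2
g(6) = mex{0,1,2} = 3
g(7) = mex{1,2,3} = 0
g(8) = mex{0,2,3} = 1
So g(8) = 1.
For heap C, compute g(0), g(1), … with moves {1, 2, 7}:
k:     0  1  2  3  4  5  6  7  8
g(k):  0  1  2  0  1  2  0  1  2
So g(8) = 2.
Heap D is a plain Nim heap of size 2, so its Grundy value is 2.
By the Sprague-Grundy theorem, the Grundy value of a sum of independent games is the XOR of the component values.
Combined value = 2 ⊕ 1 ⊕ 2 ⊕ 2 = 3.

3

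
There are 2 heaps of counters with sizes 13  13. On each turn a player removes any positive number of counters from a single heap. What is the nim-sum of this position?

0

Write each in binary and XOR column by column:
  1101  (13)
  1101  (13)
  ----
  0000  (0)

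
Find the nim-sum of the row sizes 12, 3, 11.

4

Nim-sum: 12 ⊕ 3 ⊕ 11 = 4.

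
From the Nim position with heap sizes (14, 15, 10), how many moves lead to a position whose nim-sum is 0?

Compute the nim-sum pairwise:
14 ^ 15 = 1
1 ^ 10 = 11
The overall nim-sum is X = 11. A heap of size p has a winning move iff p XOR X < p (reduce it to p XOR X).
  14: 14 XOR 11 = 5 < 14 — winning move (to 5).
  15: 15 XOR 11 = 4 < 15 — winning move (to 4).
  10: 10 XOR 11 = 1 < 10 — winning move (to 1).
That gives 3 winning moves.

3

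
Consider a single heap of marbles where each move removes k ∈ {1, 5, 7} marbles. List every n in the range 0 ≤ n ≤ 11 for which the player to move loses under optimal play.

Grundy values for subtraction set {1, 5, 7}:
g(0) = mex{} = 0
g(1) = mex{0} = 1
g(2) = mex{1} = 0
g(3) = mex{0} = 1
g(4) = mex{1} = 0
g(5) = mex{0} = 1
g(6) = mex{1} = 0
g(7) = mex{0} = 1
g(8) = mex{1} = 0
g(9) = mex{0} = 1
g(10) = mex{1} = 0
g(11) = mex{0} = 1
The P-positions (g = 0) in 0..11 are 0, 2, 4, 6, 8, 10.

0, 2, 4, 6, 8, 10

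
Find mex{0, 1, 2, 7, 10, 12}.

The values 0, 1, 2 are all present; 3 is the first non-negative integer missing from the set.

3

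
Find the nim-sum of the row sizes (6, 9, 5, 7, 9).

Compute the nim-sum pairwise:
6 ⊕ 9 = 15
15 ⊕ 5 = 10
10 ⊕ 7 = 13
13 ⊕ 9 = 4

4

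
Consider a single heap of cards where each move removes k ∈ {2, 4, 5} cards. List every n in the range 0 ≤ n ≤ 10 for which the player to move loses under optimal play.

Grundy values for subtraction set {2, 4, 5}:
g(0) = mex{} = 0
g(1) = mex{} = 0
g(2) = mex{0} = 1
g(3) = mex{0} = 1
g(4) = mex{0,1} = 2
g(5) = mex{0,1} = 2
g(6) = mex{0,1,2} = 3
g(7) = mex{1,2} = 0
g(8) = mex{1,2,3} = 0
g(9) = mex{0,2} = 1
g(10) = mex{0,2,3} = 1
The P-positions (g = 0) in 0..10 are 0, 1, 7, 8.

0, 1, 7, 8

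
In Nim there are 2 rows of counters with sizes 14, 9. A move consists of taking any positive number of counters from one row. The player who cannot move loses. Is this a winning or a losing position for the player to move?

Nim-sum: 14 ^ 9 = 7.
The nim-sum is 7 ≠ 0, so this is an N-position: the player to move can win.

Winning position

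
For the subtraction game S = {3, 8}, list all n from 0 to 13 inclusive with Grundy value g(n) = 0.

0, 1, 2, 6, 7, 11, 12, 13

Compute g(0), g(1), … for moves {3, 8}:
k:     0  1  2  3  4  5  6  7  8  9 10 11 12 13
g(k):  0  0  0  1  1  1  0  0  2  1  1  0  0  0
The P-positions (g = 0) in 0..13 are 0, 1, 2, 6, 7, 11, 12, 13.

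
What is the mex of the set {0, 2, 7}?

1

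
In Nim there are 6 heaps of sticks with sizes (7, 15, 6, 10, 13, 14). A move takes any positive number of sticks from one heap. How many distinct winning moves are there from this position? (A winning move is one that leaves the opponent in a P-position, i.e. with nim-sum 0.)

5

Compute the nim-sum pairwise:
7 ^ 15 = 8
8 ^ 6 = 14
14 ^ 10 = 4
4 ^ 13 = 9
9 ^ 14 = 7
The overall nim-sum is X = 7. A heap of size p has a winning move iff p XOR X < p (reduce it to p XOR X).
  7: 7 XOR 7 = 0 < 7 — winning move (to 0).
  15: 15 XOR 7 = 8 < 15 — winning move (to 8).
  6: 6 XOR 7 = 1 < 6 — winning move (to 1).
  10: 10 XOR 7 = 13 ≥ 10 — no move.
  13: 13 XOR 7 = 10 < 13 — winning move (to 10).
  14: 14 XOR 7 = 9 < 14 — winning move (to 9).
That gives 5 winning moves.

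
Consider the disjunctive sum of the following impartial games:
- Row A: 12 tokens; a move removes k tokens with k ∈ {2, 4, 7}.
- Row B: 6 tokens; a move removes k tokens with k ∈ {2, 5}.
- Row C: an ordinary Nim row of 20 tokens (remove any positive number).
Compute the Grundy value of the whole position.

21

For row A, compute g(0), g(1), … with moves {2, 4, 7}:
g(0) = mex{} = 0
g(1) = mex{} = 0
g(2) = mex{0} = 1
g(3) = mex{0} = 1
g(4) = mex{0,1} = 2
g(5) = mex{0,1} = 2
g(6) = mex{1,2} = 0
g(7) = mex{0,1,2} = 3
g(8) = mex{0,2} = 1
g(9) = mex{1,2,3} = 0
g(10) = mex{0,1} = 2
g(11) = mex{0,2,3} = 1
g(12) = mex{1,2} = 0
So g(12) = 0.
For row B, compute g(0), g(1), … with moves {2, 5}:
g(0) = mex{} = 0
g(1) = mex{} = 0
g(2) = mex{0} = 1
g(3) = mex{0} = 1
g(4) = mex{1} = 0
g(5) = mex{0,1} = 2
g(6) = mex{0} = 1
So g(6) = 1.
Row C is a plain Nim row of size 20, so its Grundy value is 20.
The value of a disjunctive sum is the nim-sum of the parts.
Combined value = 0 XOR 1 XOR 20 = 21.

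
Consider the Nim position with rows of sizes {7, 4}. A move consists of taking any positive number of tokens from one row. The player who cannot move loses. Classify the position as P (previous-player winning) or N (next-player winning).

Nim-sum: 7 ^ 4 = 3.
The nim-sum is 3 ≠ 0, so this is an N-position: the player to move can win.

N-position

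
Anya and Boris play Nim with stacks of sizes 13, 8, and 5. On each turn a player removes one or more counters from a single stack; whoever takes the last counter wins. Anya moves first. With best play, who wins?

Bitwise XOR of the heap sizes:
  1101  (13)
  1000  (8)
  0101  (5)
  ----
  0000  (0)
The nim-sum is 0, so this is a P-position: the player to move is in a losing position under optimal play; Anya is about to move from it and so loses — Boris wins.

Boris wins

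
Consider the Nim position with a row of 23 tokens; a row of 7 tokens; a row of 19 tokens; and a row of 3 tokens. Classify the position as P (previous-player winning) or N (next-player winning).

Nim-sum: 23 ^ 7 ^ 19 ^ 3 = 0.
The nim-sum is 0, so this is a P-position: the player to move is in a losing position under optimal play.

P-position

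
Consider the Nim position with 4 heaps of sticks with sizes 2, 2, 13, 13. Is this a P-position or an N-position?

Nim-sum: 2 XOR 2 XOR 13 XOR 13 = 0.
The nim-sum is 0, so this is a P-position: the player to move is in a losing position under optimal play.

P-position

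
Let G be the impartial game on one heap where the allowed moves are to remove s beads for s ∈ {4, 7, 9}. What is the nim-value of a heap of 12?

Build the Grundy sequence with g(k) = mex{g(k−s) : s ∈ {4, 7, 9}, s ≤ k}:
k:     0  1  2  3  4  5  6  7  8  9 10 11 12
g(k):  0  0  0  0  1  1  1  1  2  2  2  2  3
So g(12) = 3.

3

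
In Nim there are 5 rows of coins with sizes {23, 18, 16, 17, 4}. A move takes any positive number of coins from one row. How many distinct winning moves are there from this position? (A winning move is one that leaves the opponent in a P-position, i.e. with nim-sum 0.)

0

Compute the nim-sum pairwise:
23 ⊕ 18 = 5
5 ⊕ 16 = 21
21 ⊕ 17 = 4
4 ⊕ 4 = 0
The nim-sum is already 0, so every move leaves a nonzero nim-sum — there are no winning moves.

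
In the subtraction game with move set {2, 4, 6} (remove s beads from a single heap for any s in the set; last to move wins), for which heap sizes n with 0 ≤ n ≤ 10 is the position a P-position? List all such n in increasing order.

Build the Grundy sequence with g(k) = mex{g(k−s) : s ∈ {2, 4, 6}, s ≤ k}:
k:     0  1  2  3  4  5  6  7  8  9 10
g(k):  0  0  1  1  2  2  3  3  0  0  1
The P-positions (g = 0) in 0..10 are 0, 1, 8, 9.

0, 1, 8, 9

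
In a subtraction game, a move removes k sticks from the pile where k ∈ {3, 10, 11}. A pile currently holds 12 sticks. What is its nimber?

2

Grundy values for subtraction set {3, 10, 11}:
g(0) = mex{} = 0
g(1) = mex{} = 0
g(2) = mex{} = 0
g(3) = mex{0} = 1
g(4) = mex{0} = 1
g(5) = mex{0} = 1
g(6) = mex{1} = 0
g(7) = mex{1} = 0
g(8) = mex{1} = 0
g(9) = mex{0} = 1
g(10) = mex{0} = 1
g(11) = mex{0} = 1
g(12) = mex{0,1} = 2
So g(12) = 2.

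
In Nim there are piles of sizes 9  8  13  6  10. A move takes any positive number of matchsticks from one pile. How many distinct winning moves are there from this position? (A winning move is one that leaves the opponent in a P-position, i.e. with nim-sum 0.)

0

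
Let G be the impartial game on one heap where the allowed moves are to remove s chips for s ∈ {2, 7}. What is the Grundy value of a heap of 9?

0

Grundy values for subtraction set {2, 7}:
g(0) = mex{} = 0
g(1) = mex{} = 0
g(2) = mex{0} = 1
g(3) = mex{0} = 1
g(4) = mex{1} = 0
g(5) = mex{1} = 0
g(6) = mex{0} = 1
g(7) = mex{0} = 1
g(8) = mex{0,1} = 2
g(9) = mex{1} = 0
So g(9) = 0.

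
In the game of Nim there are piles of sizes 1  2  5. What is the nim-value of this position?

6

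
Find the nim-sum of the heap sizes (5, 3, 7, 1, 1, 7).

Bitwise XOR of the heap sizes:
  101  (5)
  011  (3)
  111  (7)
  001  (1)
  001  (1)
  111  (7)
  ---
  110  (6)

6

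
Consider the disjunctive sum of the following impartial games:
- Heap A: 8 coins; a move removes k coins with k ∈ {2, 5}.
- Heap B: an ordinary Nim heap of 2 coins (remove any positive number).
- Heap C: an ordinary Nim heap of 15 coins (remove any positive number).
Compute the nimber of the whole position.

13

For heap A, compute g(0), g(1), … with moves {2, 5}:
k:     0  1  2  3  4  5  6  7  8
g(k):  0  0  1  1  0  2  1  0  0
So g(8) = 0.
Heap B is a plain Nim heap of size 2, so its Grundy value is 2.
Heap C is a plain Nim heap of size 15, so its Grundy value is 15.
The value of a disjunctive sum is the nim-sum of the parts.
Combined value = 0 XOR 2 XOR 15 = 13.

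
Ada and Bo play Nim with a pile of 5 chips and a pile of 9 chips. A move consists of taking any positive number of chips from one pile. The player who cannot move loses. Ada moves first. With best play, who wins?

Ada wins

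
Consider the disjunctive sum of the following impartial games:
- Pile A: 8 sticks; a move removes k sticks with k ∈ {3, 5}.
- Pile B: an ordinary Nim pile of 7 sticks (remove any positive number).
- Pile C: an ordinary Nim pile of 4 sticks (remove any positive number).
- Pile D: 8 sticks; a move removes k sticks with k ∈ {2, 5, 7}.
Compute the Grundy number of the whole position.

For pile A, compute g(0), g(1), … with moves {3, 5}:
g(0) = mex{} = 0
g(1) = mex{} = 0
g(2) = mex{} = 0
g(3) = mex{0} = 1
g(4) = mex{0} = 1
g(5) = mex{0} = 1
g(6) = mex{0,1} = 2
g(7) = mex{0,1} = 2
g(8) = mex{1} = 0
So g(8) = 0.
Pile B is a plain Nim pile of size 7, so its Grundy value is 7.
Pile C is a plain Nim pile of size 4, so its Grundy value is 4.
For pile D, compute g(0), g(1), … with moves {2, 5, 7}:
k:     0  1  2  3  4  5  6  7  8
g(k):  0  0  1  1  0  2  1  3  2
So g(8) = 2.
By the Sprague-Grundy theorem, the Grundy value of a sum of independent games is the XOR of the component values.
Combined value = 0 ⊕ 7 ⊕ 4 ⊕ 2 = 1.

1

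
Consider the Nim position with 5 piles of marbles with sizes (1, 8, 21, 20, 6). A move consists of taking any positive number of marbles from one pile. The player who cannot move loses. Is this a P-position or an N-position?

N-position

Nim-sum: 1 ^ 8 ^ 21 ^ 20 ^ 6 = 14.
The nim-sum is 14 ≠ 0, so this is an N-position: the player to move can win.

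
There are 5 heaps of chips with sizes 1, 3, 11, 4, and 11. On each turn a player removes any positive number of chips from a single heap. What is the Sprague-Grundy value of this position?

6

In binary:
  0001  (1)
  0011  (3)
  1011  (11)
  0100  (4)
  1011  (11)
  ----
  0110  (6)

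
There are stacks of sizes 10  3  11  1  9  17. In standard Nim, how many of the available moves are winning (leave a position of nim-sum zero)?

Write each in binary and XOR column by column:
  01010  (10)
  00011  (3)
  01011  (11)
  00001  (1)
  01001  (9)
  10001  (17)
  -----
  11011  (27)
The overall nim-sum is X = 27. A stack of size p has a winning move iff p XOR X < p (reduce it to p XOR X).
  10: 10 XOR 27 = 17 ≥ 10 — no move.
  3: 3 XOR 27 = 24 ≥ 3 — no move.
  11: 11 XOR 27 = 16 ≥ 11 — no move.
  1: 1 XOR 27 = 26 ≥ 1 — no move.
  9: 9 XOR 27 = 18 ≥ 9 — no move.
  17: 17 XOR 27 = 10 < 17 — winning move (to 10).
That gives 1 winning move.

1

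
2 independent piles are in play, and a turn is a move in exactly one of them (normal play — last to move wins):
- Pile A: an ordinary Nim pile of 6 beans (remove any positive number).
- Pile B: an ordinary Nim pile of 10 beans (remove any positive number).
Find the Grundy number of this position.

12

Pile A is a plain Nim pile of size 6, so its Grundy value is 6.
Pile B is a plain Nim pile of size 10, so its Grundy value is 10.
The value of a disjunctive sum is the nim-sum of the parts.
Combined value = 6 ⊕ 10 = 12.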